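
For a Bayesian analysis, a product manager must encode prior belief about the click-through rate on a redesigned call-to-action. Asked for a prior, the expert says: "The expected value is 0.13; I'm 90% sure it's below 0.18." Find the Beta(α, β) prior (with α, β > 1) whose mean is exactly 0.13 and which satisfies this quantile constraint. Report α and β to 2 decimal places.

α ≈ 10.26, β ≈ 68.69

With mean 0.13 fixed, write α = 0.13s, β = 0.87s where s = α+β.
Need P(θ < 0.18) = 0.9 under Beta(0.13s, 0.87s). Normal approximation: (q−m)/√(m(1−m)/s) ≈ z_{0.9} = 1.28, so s ≈ 0.13·0.87·(1.28)²/(0.18−0.13)² = 74.3.
At s = 74.3: P(θ<0.18) ≈ 0.894. Adjusting to match 0.9 gives s ≈ 78.96.
So α = 0.13·78.96 ≈ 10.26, β = 0.87·78.96 ≈ 68.69.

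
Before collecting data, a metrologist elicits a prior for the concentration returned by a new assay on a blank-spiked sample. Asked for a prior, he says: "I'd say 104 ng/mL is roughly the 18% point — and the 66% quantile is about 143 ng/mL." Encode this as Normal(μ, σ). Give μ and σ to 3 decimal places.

μ = 130.885, σ = 29.371

The p-quantile of Normal(μ,σ) is μ + z_p·σ, with z_{0.18} = -0.9154 and z_{0.66} = 0.4125.
Eliminate σ: μ = (z₂·x₁ − z₁·x₂)/(z₂ − z₁) = (0.4125·104 − (-0.9154)·143)/1.328 = 130.885.
Then σ = (x₂ − x₁)/(z₂ − z₁) = (143 − 104)/1.328 = 29.371.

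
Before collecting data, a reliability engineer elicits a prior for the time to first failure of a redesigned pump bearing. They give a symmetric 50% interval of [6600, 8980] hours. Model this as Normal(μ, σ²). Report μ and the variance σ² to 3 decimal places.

μ = 7790.000, σ² = 3112742.634

A symmetric 50% interval runs μ ± z·σ with z = 0.6745.
Half-width = 1190, so σ = 1190/0.6745 = 1764.2966 and σ² = 3112742.634.
μ is the interval midpoint, 7790.000.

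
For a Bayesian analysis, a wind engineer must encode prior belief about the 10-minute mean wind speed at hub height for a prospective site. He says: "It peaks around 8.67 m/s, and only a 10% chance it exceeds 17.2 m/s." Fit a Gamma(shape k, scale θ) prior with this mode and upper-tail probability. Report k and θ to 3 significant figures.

k ≈ 5.08, θ ≈ 2.12

Gamma(k,θ) with k>1 has mode (k−1)θ, so θ = 8.67/(k−1).
Need P(X < 17.2) = 0.9 with θ tied to k this way. Start at k = 2, θ = 8.67: P(X<17.2) ≈ 0.590.
Too low — raise k to concentrate. Iterating converges to k ≈ 5.08.
Then θ = 8.67/(5.08−1) ≈ 2.12.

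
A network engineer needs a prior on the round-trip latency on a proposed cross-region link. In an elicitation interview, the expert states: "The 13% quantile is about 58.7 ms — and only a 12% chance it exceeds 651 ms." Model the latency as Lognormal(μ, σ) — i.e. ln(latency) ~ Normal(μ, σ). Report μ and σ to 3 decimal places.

μ ≈ 5.250, σ ≈ 1.045

If T ~ Lognormal(μ,σ) then ln T ~ Normal(μ,σ), so the p-quantile of ln T is μ + z_p·σ.
ln(58.7) = 4.072 and ln(651) = 6.479; z_{0.13} = -1.126, z_{0.88} = 1.175.
σ = (6.479 − 4.072)/(1.175 − (-1.126)) = 1.045.
μ = 4.072 − (-1.126)·1.045 = 5.250.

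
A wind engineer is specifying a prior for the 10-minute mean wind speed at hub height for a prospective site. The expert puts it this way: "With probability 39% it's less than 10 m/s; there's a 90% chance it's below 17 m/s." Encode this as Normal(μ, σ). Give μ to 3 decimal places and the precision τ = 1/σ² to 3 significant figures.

μ = 11.253, τ = 0.0497

The p-quantile of Normal(μ,σ) is μ + z_p·σ, with z_{0.39} = -0.2793 and z_{0.9} = 1.282.
Eliminate σ: μ = (z₂·x₁ − z₁·x₂)/(z₂ − z₁) = (1.282·10 − (-0.2793)·17)/1.561 = 11.253.
Then σ = (x₂ − x₁)/(z₂ − z₁) = (17 − 10)/1.561 = 4.485.
Precision τ = 1/σ² = 1/4.485² = 0.0497.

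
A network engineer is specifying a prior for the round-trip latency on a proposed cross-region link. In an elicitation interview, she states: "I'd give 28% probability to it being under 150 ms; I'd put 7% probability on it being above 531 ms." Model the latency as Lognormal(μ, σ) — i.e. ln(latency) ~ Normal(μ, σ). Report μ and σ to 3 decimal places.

μ ≈ 5.369, σ ≈ 0.614

If T ~ Lognormal(μ,σ) then ln T ~ Normal(μ,σ), so the p-quantile of ln T is μ + z_p·σ.
ln(150) = 5.011 and ln(531) = 6.275; z_{0.28} = -0.5828, z_{0.93} = 1.476.
σ = (6.275 − 5.011)/(1.476 − (-0.5828)) = 0.614.
μ = 5.011 − (-0.5828)·0.614 = 5.369.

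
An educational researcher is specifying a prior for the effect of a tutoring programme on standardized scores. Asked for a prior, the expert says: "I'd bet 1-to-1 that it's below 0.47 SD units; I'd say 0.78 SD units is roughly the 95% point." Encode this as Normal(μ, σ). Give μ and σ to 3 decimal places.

The p-quantile of Normal(μ,σ) is μ + z_p·σ, with z_{0.5} = 0 and z_{0.95} = 1.645.
Eliminate σ: μ = (z₂·x₁ − z₁·x₂)/(z₂ − z₁) = (1.645·0.47 − (0)·0.78)/1.645 = 0.470.
Then σ = (x₂ − x₁)/(z₂ − z₁) = (0.78 − 0.47)/1.645 = 0.188.

μ = 0.470, σ = 0.188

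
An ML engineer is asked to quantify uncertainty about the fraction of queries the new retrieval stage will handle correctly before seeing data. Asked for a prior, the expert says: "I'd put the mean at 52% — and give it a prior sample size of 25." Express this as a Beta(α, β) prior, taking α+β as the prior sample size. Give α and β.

α = 13, β = 12

Under the effective-sample-size interpretation, Beta(α, β) has prior mean α/(α+β) and prior sample size α+β.
So α+β = 25 and α/(α+β) = 0.52, giving α = 0.52·25 = 13 and β = 25 − 13 = 12.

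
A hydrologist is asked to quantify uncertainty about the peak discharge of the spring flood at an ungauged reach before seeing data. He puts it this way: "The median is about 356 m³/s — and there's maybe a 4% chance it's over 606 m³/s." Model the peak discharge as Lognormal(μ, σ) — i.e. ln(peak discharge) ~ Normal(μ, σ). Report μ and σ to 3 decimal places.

μ ≈ 5.875, σ ≈ 0.304

If T ~ Lognormal(μ,σ) then ln T ~ Normal(μ,σ), so the p-quantile of ln T is μ + z_p·σ.
ln(356) = 5.875 and ln(606) = 6.407; z_{0.5} = 0, z_{0.96} = 1.751.
σ = (6.407 − 5.875)/(1.751 − (0)) = 0.304.
μ = 5.875 − (0)·0.304 = 5.875.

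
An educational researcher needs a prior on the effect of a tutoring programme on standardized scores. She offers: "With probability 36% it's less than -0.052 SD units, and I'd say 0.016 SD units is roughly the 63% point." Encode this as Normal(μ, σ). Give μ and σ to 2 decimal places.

The p-quantile of Normal(μ,σ) is μ + z_p·σ, with z_{0.36} = -0.3585 and z_{0.63} = 0.3319.
Eliminate σ: μ = (z₂·x₁ − z₁·x₂)/(z₂ − z₁) = (0.3319·-0.052 − (-0.3585)·0.016)/0.6903 = -0.02.
Then σ = (x₂ − x₁)/(z₂ − z₁) = (0.016 − -0.052)/0.6903 = 0.10.

μ = -0.02, σ = 0.10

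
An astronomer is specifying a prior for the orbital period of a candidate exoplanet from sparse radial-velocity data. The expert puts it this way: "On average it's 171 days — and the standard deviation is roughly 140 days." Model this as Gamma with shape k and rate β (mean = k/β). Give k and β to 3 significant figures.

k ≈ 1.49, β ≈ 0.00872

For Gamma(k, rate β): mean = k/β, variance = k/β², so CV = 1/√k.
CV = SD/mean = 140/171 = 0.8187, hence k = 1/CV² = 1.49.
Then β = k/mean = 1.49/171 = 0.00872.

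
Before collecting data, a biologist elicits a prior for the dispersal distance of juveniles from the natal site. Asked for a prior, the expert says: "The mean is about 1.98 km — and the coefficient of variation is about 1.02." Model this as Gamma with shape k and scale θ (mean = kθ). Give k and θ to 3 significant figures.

For Gamma(k, scale θ): mean = kθ, variance = kθ², so CV = 1/√k.
CV = 1.02, hence k = 1/CV² = 0.961.
Then θ = mean/k = 1.98/0.961 = 2.06.

k ≈ 0.961, θ ≈ 2.06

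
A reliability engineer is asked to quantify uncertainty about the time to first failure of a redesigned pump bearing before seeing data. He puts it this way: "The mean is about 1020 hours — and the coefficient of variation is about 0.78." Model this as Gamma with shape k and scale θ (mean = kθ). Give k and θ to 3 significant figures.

For Gamma(k, scale θ): mean = kθ, variance = kθ², so CV = 1/√k.
CV = 0.78, hence k = 1/CV² = 1.64.
Then θ = mean/k = 1020/1.64 = 621.

k ≈ 1.64, θ ≈ 621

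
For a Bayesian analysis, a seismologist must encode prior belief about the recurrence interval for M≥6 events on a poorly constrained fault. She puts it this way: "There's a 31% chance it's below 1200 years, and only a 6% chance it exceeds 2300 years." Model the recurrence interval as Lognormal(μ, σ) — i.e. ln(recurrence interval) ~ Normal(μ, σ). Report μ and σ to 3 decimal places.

μ ≈ 7.247, σ ≈ 0.317

If T ~ Lognormal(μ,σ) then ln T ~ Normal(μ,σ), so the p-quantile of ln T is μ + z_p·σ.
ln(1200) = 7.09 and ln(2300) = 7.741; z_{0.31} = -0.4959, z_{0.94} = 1.555.
σ = (7.741 − 7.09)/(1.555 − (-0.4959)) = 0.317.
μ = 7.09 − (-0.4959)·0.317 = 7.247.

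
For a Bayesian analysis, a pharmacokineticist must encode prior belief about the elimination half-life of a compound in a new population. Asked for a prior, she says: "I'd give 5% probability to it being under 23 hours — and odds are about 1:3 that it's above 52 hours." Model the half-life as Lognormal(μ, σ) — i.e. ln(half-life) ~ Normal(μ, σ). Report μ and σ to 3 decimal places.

If T ~ Lognormal(μ,σ) then ln T ~ Normal(μ,σ), so the p-quantile of ln T is μ + z_p·σ.
ln(23) = 3.135 and ln(52) = 3.951; z_{0.05} = -1.645, z_{0.75} = 0.6745.
σ = (3.951 − 3.135)/(0.6745 − (-1.645)) = 0.352.
μ = 3.135 − (-1.645)·0.352 = 3.714.

μ ≈ 3.714, σ ≈ 0.352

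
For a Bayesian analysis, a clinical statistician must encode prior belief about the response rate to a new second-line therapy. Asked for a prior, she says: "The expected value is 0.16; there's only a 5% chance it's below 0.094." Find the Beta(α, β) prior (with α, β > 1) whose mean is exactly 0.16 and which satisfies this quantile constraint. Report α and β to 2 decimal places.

α ≈ 11.07, β ≈ 58.14

With mean 0.16 fixed, write α = 0.16s, β = 0.84s where s = α+β.
Need P(θ < 0.094) = 0.05 under Beta(0.16s, 0.84s). Normal approximation: (q−m)/√(m(1−m)/s) ≈ z_{0.05} = -1.64, so s ≈ 0.16·0.84·(-1.64)²/(0.094−0.16)² = 83.5.
At s = 83.5: P(θ<0.094) ≈ 0.034. Adjusting to match 0.05 gives s ≈ 69.21.
So α = 0.16·69.21 ≈ 11.07, β = 0.84·69.21 ≈ 58.14.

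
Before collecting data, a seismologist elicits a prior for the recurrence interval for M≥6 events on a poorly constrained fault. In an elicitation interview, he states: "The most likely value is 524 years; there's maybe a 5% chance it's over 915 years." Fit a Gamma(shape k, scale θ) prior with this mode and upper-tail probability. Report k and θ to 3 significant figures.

k ≈ 9.98, θ ≈ 58.4

Gamma(k,θ) with k>1 has mode (k−1)θ, so θ = 524/(k−1).
Need P(X < 915) = 0.95 with θ tied to k this way. Start at k = 2, θ = 524: P(X<915) ≈ 0.521.
Too low — raise k to concentrate. Iterating converges to k ≈ 9.98.
Then θ = 524/(9.98−1) ≈ 58.4.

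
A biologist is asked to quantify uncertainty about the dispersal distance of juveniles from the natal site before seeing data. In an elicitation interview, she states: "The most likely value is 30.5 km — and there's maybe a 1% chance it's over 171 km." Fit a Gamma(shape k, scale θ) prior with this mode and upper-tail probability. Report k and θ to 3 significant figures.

k ≈ 2.27, θ ≈ 24

Gamma(k,θ) with k>1 has mode (k−1)θ, so θ = 30.5/(k−1).
Need P(X < 171) = 0.99 with θ tied to k this way. Start at k = 2, θ = 30.5: P(X<171) ≈ 0.976.
Too low — raise k to concentrate. Iterating converges to k ≈ 2.27.
Then θ = 30.5/(2.27−1) ≈ 24.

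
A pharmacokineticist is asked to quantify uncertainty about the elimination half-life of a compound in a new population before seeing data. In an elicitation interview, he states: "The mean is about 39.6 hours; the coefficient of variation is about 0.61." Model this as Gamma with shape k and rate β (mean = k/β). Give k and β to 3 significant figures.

k ≈ 2.69, β ≈ 0.0679

For Gamma(k, rate β): mean = k/β, variance = k/β², so CV = 1/√k.
CV = 0.61, hence k = 1/CV² = 2.69.
Then β = k/mean = 2.69/39.6 = 0.0679.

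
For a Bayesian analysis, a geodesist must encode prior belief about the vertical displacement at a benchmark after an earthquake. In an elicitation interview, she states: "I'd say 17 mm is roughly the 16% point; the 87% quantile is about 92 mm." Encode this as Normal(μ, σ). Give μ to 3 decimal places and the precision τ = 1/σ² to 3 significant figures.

The p-quantile of Normal(μ,σ) is μ + z_p·σ, with z_{0.16} = -0.9945 and z_{0.87} = 1.126.
Eliminate σ: μ = (z₂·x₁ − z₁·x₂)/(z₂ − z₁) = (1.126·17 − (-0.9945)·92)/2.121 = 52.167.
Then σ = (x₂ − x₁)/(z₂ − z₁) = (92 − 17)/2.121 = 35.363.
Precision τ = 1/σ² = 1/35.36² = 0.0008.

μ = 52.167, τ = 0.0008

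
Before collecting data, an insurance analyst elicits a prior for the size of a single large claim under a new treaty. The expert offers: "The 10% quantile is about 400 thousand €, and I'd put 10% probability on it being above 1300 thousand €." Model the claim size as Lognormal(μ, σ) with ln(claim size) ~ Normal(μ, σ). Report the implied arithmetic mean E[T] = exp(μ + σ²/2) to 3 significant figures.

If T ~ Lognormal(μ,σ) then ln T ~ Normal(μ,σ), so the p-quantile of ln T is μ + z_p·σ.
ln(400) = 5.991 and ln(1300) = 7.17; z_{0.1} = -1.282, z_{0.9} = 1.282.
σ = (7.17 − 5.991)/(1.282 − (-1.282)) = 0.460.
μ = 5.991 − (-1.282)·0.460 = 6.581.
E[T] = exp(μ + σ²/2) = exp(6.581 + 0.1057) = 802 thousand €.

E[T] ≈ 802 thousand €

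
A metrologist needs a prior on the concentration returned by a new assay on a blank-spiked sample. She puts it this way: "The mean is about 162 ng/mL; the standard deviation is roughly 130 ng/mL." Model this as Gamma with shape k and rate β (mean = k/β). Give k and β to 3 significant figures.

For Gamma(k, rate β): mean = k/β, variance = k/β², so CV = 1/√k.
CV = SD/mean = 130/162 = 0.8025, hence k = 1/CV² = 1.55.
Then β = k/mean = 1.55/162 = 0.00959.

k ≈ 1.55, β ≈ 0.00959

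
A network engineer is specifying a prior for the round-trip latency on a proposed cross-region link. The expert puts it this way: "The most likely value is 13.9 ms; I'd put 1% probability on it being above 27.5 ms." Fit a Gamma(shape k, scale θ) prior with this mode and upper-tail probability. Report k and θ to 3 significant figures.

k ≈ 11.6, θ ≈ 1.31

Gamma(k,θ) with k>1 has mode (k−1)θ, so θ = 13.9/(k−1).
Need P(X < 27.5) = 0.99 with θ tied to k this way. Start at k = 2, θ = 13.9: P(X<27.5) ≈ 0.588.
Too low — raise k to concentrate. Iterating converges to k ≈ 11.6.
Then θ = 13.9/(11.6−1) ≈ 1.31.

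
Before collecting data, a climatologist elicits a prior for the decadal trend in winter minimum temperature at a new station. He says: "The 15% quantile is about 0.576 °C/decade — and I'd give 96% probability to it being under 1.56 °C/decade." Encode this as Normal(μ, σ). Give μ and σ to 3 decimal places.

The p-quantile of Normal(μ,σ) is μ + z_p·σ, with z_{0.15} = -1.036 and z_{0.96} = 1.751.
Eliminate σ: μ = (z₂·x₁ − z₁·x₂)/(z₂ − z₁) = (1.751·0.576 − (-1.036)·1.56)/2.787 = 0.942.
Then σ = (x₂ − x₁)/(z₂ − z₁) = (1.56 − 0.576)/2.787 = 0.353.

μ = 0.942, σ = 0.353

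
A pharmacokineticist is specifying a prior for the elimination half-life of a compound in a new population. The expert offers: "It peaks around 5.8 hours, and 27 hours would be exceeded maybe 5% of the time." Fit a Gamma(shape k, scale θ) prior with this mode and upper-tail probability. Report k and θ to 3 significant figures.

Gamma(k,θ) with k>1 has mode (k−1)θ, so θ = 5.8/(k−1).
Need P(X < 27) = 0.95 with θ tied to k this way. Start at k = 2, θ = 5.8: P(X<27) ≈ 0.946.
Too low — raise k to concentrate. Iterating converges to k ≈ 2.03.
Then θ = 5.8/(2.03−1) ≈ 5.64.

k ≈ 2.03, θ ≈ 5.64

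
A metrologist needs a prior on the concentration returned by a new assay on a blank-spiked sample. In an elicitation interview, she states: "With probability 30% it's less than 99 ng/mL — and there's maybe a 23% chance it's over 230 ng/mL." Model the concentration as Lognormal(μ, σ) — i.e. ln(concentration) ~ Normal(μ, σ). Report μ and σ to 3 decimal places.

μ ≈ 4.945, σ ≈ 0.667

If T ~ Lognormal(μ,σ) then ln T ~ Normal(μ,σ), so the p-quantile of ln T is μ + z_p·σ.
ln(99) = 4.595 and ln(230) = 5.438; z_{0.3} = -0.5244, z_{0.77} = 0.7388.
σ = (5.438 − 4.595)/(0.7388 − (-0.5244)) = 0.667.
μ = 4.595 − (-0.5244)·0.667 = 4.945.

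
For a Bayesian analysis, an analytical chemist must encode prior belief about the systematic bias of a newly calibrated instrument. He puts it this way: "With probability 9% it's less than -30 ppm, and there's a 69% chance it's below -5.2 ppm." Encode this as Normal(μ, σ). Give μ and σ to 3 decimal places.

For Normal(μ,σ), the p-quantile is μ + z_p·σ. Here z_{0.09} = -1.341, z_{0.69} = 0.4959.
So -30 = μ − 1.341σ and -5.2 = μ + 0.4959σ.
Subtracting: σ = (-5.2 − -30)/(0.4959 − (-1.341)) = 13.503.
Then μ = -30 − (-1.341)·13.503 = -11.896.

μ = -11.896, σ = 13.503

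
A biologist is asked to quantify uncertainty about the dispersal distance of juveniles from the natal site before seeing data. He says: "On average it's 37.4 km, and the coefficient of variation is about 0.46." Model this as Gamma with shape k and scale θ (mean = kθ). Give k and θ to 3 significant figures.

k ≈ 4.73, θ ≈ 7.91

For Gamma(k, scale θ): mean = kθ, variance = kθ², so CV = 1/√k.
CV = 0.46, hence k = 1/CV² = 4.73.
Then θ = mean/k = 37.4/4.73 = 7.91.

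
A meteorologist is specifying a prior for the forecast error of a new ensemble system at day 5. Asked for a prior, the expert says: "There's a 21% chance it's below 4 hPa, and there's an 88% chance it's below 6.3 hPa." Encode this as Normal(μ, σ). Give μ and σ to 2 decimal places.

The p-quantile of Normal(μ,σ) is μ + z_p·σ, with z_{0.21} = -0.8064 and z_{0.88} = 1.175.
Eliminate σ: μ = (z₂·x₁ − z₁·x₂)/(z₂ − z₁) = (1.175·4 − (-0.8064)·6.3)/1.981 = 4.94.
Then σ = (x₂ − x₁)/(z₂ − z₁) = (6.3 − 4)/1.981 = 1.16.

μ = 4.94, σ = 1.16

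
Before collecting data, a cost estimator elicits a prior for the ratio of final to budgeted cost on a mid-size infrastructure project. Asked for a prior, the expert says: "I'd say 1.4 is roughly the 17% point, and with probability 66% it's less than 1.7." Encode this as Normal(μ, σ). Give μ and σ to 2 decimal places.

μ = 1.61, σ = 0.22

For Normal(μ,σ), the p-quantile is μ + z_p·σ. Here z_{0.17} = -0.9542, z_{0.66} = 0.4125.
So 1.4 = μ − 0.9542σ and 1.7 = μ + 0.4125σ.
Subtracting: σ = (1.7 − 1.4)/(0.4125 − (-0.9542)) = 0.22.
Then μ = 1.4 − (-0.9542)·0.22 = 1.61.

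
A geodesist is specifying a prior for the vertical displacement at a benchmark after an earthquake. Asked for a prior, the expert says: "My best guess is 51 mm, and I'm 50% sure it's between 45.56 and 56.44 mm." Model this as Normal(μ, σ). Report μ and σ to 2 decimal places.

μ = 51.00, σ = 8.07

A symmetric 50% interval runs μ ± z·σ with z = 0.6745.
Half-width = 5.44, so σ = 5.44/0.6745 = 8.07.
μ is the stated best guess, 51.00.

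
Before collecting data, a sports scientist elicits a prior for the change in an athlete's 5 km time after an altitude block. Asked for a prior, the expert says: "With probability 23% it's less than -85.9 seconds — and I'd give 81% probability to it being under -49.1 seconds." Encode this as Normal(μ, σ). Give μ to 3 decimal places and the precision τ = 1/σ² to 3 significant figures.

For Normal(μ,σ), the p-quantile is μ + z_p·σ. Here z_{0.23} = -0.7388, z_{0.81} = 0.8779.
So -85.9 = μ − 0.7388σ and -49.1 = μ + 0.8779σ.
Subtracting: σ = (-49.1 − -85.9)/(0.8779 − (-0.7388)) = 22.762.
Then μ = -85.9 − (-0.7388)·22.762 = -69.083.
Precision τ = 1/σ² = 1/22.76² = 0.00193.

μ = -69.083, τ = 0.00193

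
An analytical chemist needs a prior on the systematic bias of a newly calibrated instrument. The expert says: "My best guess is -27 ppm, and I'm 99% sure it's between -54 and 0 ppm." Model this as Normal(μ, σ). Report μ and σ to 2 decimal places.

μ = -27.00, σ = 10.48

A symmetric 99% interval runs μ ± z·σ with z = 2.576.
Half-width = 27, so σ = 27/2.576 = 10.48.
μ is the stated best guess, -27.00.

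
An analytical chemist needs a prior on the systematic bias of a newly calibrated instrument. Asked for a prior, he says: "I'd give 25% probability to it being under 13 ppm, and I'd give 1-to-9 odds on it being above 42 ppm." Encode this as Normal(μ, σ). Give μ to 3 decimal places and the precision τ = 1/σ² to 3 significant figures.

For Normal(μ,σ), the p-quantile is μ + z_p·σ. Here z_{0.25} = -0.6745, z_{0.9} = 1.282.
So 13 = μ − 0.6745σ and 42 = μ + 1.282σ.
Subtracting: σ = (42 − 13)/(1.282 − (-0.6745)) = 14.826.
Then μ = 13 − (-0.6745)·14.826 = 23.000.
Precision τ = 1/σ² = 1/14.83² = 0.00455.

μ = 23.000, τ = 0.00455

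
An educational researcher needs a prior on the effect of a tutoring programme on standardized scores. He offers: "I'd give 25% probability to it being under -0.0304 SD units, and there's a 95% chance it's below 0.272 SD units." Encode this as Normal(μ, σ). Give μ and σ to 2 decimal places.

μ = 0.06, σ = 0.13

The p-quantile of Normal(μ,σ) is μ + z_p·σ, with z_{0.25} = -0.6745 and z_{0.95} = 1.645.
Eliminate σ: μ = (z₂·x₁ − z₁·x₂)/(z₂ − z₁) = (1.645·-0.0304 − (-0.6745)·0.272)/2.319 = 0.06.
Then σ = (x₂ − x₁)/(z₂ − z₁) = (0.272 − -0.0304)/2.319 = 0.13.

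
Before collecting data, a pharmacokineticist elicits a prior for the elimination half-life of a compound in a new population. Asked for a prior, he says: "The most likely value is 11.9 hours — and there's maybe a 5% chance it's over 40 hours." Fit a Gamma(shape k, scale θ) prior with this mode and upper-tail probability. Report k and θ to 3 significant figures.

Gamma(k,θ) with k>1 has mode (k−1)θ, so θ = 11.9/(k−1).
Need P(X < 40) = 0.95 with θ tied to k this way. Start at k = 2, θ = 11.9: P(X<40) ≈ 0.849.
Too low — raise k to concentrate. Iterating converges to k ≈ 2.77.
Then θ = 11.9/(2.77−1) ≈ 6.72.

k ≈ 2.77, θ ≈ 6.72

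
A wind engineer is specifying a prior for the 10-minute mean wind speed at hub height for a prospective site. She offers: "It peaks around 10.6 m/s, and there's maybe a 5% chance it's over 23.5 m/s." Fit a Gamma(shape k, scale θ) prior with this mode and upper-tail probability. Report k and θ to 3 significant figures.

k ≈ 5.34, θ ≈ 2.44

Gamma(k,θ) with k>1 has mode (k−1)θ, so θ = 10.6/(k−1).
Need P(X < 23.5) = 0.95 with θ tied to k this way. Start at k = 2, θ = 10.6: P(X<23.5) ≈ 0.650.
Too low — raise k to concentrate. Iterating converges to k ≈ 5.34.
Then θ = 10.6/(5.34−1) ≈ 2.44.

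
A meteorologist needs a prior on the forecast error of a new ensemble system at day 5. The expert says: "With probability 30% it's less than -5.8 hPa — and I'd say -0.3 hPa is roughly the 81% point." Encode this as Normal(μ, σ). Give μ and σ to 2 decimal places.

μ = -3.74, σ = 3.92

For Normal(μ,σ), the p-quantile is μ + z_p·σ. Here z_{0.3} = -0.5244, z_{0.81} = 0.8779.
So -5.8 = μ − 0.5244σ and -0.3 = μ + 0.8779σ.
Subtracting: σ = (-0.3 − -5.8)/(0.8779 − (-0.5244)) = 3.92.
Then μ = -5.8 − (-0.5244)·3.92 = -3.74.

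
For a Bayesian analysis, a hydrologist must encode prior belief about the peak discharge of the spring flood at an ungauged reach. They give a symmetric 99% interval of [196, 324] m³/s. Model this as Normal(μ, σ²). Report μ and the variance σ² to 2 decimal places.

A symmetric 99% interval runs μ ± z·σ with z = 2.576.
Half-width = 64, so σ = 64/2.576 = 24.846 and σ² = 617.34.
μ is the interval midpoint, 260.00.

μ = 260.00, σ² = 617.34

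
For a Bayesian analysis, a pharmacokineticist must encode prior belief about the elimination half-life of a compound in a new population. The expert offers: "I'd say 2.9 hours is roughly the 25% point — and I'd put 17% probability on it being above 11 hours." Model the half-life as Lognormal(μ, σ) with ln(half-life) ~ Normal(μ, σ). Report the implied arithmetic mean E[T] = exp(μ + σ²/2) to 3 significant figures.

E[T] ≈ 7.04 hours

If T ~ Lognormal(μ,σ) then ln T ~ Normal(μ,σ), so the p-quantile of ln T is μ + z_p·σ.
ln(2.9) = 1.065 and ln(11) = 2.398; z_{0.25} = -0.6745, z_{0.83} = 0.9542.
σ = (2.398 − 1.065)/(0.9542 − (-0.6745)) = 0.819.
μ = 1.065 − (-0.6745)·0.819 = 1.617.
E[T] = exp(μ + σ²/2) = exp(1.617 + 0.3350) = 7.04 hours.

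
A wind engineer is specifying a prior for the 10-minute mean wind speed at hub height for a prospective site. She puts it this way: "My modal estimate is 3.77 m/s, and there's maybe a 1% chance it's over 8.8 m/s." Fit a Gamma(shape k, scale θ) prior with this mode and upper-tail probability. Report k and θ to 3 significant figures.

Gamma(k,θ) with k>1 has mode (k−1)θ, so θ = 3.77/(k−1).
Need P(X < 8.8) = 0.99 with θ tied to k this way. Start at k = 2, θ = 3.77: P(X<8.8) ≈ 0.677.
Too low — raise k to concentrate. Iterating converges to k ≈ 7.63.
Then θ = 3.77/(7.63−1) ≈ 0.569.

k ≈ 7.63, θ ≈ 0.569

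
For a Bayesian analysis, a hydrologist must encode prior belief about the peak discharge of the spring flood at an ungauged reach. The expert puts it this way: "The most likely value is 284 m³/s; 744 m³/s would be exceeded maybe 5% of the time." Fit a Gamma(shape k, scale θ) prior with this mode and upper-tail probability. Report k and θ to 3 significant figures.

k ≈ 3.91, θ ≈ 97.5

Gamma(k,θ) with k>1 has mode (k−1)θ, so θ = 284/(k−1).
Need P(X < 744) = 0.95 with θ tied to k this way. Start at k = 2, θ = 284: P(X<744) ≈ 0.736.
Too low — raise k to concentrate. Iterating converges to k ≈ 3.91.
Then θ = 284/(3.91−1) ≈ 97.5.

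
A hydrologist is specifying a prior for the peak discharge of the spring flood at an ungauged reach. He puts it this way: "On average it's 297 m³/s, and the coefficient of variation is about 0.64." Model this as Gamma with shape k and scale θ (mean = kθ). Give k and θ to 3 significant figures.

k ≈ 2.44, θ ≈ 122

For Gamma(k, scale θ): mean = kθ, variance = kθ², so CV = 1/√k.
CV = 0.64, hence k = 1/CV² = 2.44.
Then θ = mean/k = 297/2.44 = 122.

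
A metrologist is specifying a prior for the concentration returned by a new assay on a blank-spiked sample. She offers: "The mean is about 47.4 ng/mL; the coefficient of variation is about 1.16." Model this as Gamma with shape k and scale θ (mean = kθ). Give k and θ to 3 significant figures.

k ≈ 0.743, θ ≈ 63.8

For Gamma(k, scale θ): mean = kθ, variance = kθ², so CV = 1/√k.
CV = 1.16, hence k = 1/CV² = 0.743.
Then θ = mean/k = 47.4/0.743 = 63.8.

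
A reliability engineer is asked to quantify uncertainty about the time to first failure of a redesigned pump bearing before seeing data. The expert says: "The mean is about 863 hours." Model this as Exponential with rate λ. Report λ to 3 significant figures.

λ ≈ 0.00116

Exponential mean = 1/λ, so λ = 1/863.0 = 0.00116.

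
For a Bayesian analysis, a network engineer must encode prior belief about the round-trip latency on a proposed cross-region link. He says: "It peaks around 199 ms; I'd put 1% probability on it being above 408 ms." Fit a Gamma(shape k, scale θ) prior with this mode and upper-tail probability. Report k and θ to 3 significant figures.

Gamma(k,θ) with k>1 has mode (k−1)θ, so θ = 199/(k−1).
Need P(X < 408) = 0.99 with θ tied to k this way. Start at k = 2, θ = 199: P(X<408) ≈ 0.607.
Too low — raise k to concentrate. Iterating converges to k ≈ 10.5.
Then θ = 199/(10.5−1) ≈ 21.

k ≈ 10.5, θ ≈ 21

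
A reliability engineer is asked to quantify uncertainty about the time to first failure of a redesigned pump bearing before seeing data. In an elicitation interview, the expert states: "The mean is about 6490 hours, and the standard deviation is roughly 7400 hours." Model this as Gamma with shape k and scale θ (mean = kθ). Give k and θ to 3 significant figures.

k ≈ 0.769, θ ≈ 8440

For Gamma(k, scale θ): mean = kθ, variance = kθ², so CV = 1/√k.
CV = SD/mean = 7400/6490 = 1.14, hence k = 1/CV² = 0.769.
Then θ = mean/k = 6490/0.769 = 8440.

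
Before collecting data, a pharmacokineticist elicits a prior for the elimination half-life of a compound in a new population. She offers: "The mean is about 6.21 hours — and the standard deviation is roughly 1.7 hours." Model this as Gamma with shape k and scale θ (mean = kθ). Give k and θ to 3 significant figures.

For Gamma(k, scale θ): mean = kθ, variance = kθ², so CV = 1/√k.
CV = SD/mean = 1.7/6.21 = 0.2738, hence k = 1/CV² = 13.3.
Then θ = mean/k = 6.21/13.3 = 0.465.

k ≈ 13.3, θ ≈ 0.465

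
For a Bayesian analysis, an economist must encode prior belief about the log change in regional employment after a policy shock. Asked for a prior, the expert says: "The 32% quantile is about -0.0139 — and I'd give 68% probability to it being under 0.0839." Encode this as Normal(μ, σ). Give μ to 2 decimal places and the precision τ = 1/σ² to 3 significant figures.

μ = 0.03, τ = 91.5

The p-quantile of Normal(μ,σ) is μ + z_p·σ, with z_{0.32} = -0.4677 and z_{0.68} = 0.4677.
Eliminate σ: μ = (z₂·x₁ − z₁·x₂)/(z₂ − z₁) = (0.4677·-0.0139 − (-0.4677)·0.0839)/0.9354 = 0.03.
Then σ = (x₂ − x₁)/(z₂ − z₁) = (0.0839 − -0.0139)/0.9354 = 0.10.
Precision τ = 1/σ² = 1/0.1046² = 91.5.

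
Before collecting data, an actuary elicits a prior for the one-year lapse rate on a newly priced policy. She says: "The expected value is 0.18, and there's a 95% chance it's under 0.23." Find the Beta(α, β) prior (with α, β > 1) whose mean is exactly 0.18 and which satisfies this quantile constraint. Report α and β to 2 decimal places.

α ≈ 31.07, β ≈ 141.55

With mean 0.18 fixed, write α = 0.18s, β = 0.82s where s = α+β.
Need P(θ < 0.23) = 0.95 under Beta(0.18s, 0.82s). Normal approximation: (q−m)/√(m(1−m)/s) ≈ z_{0.95} = 1.64, so s ≈ 0.18·0.82·(1.64)²/(0.23−0.18)² = 159.7.
At s = 159.7: P(θ<0.23) ≈ 0.944. Adjusting to match 0.95 gives s ≈ 172.62.
So α = 0.18·172.62 ≈ 31.07, β = 0.82·172.62 ≈ 141.55.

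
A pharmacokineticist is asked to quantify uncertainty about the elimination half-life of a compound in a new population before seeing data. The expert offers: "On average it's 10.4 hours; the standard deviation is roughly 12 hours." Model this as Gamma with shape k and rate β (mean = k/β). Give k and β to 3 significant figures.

For Gamma(k, rate β): mean = k/β, variance = k/β², so CV = 1/√k.
CV = SD/mean = 12/10.4 = 1.154, hence k = 1/CV² = 0.751.
Then β = k/mean = 0.751/10.4 = 0.0722.

k ≈ 0.751, β ≈ 0.0722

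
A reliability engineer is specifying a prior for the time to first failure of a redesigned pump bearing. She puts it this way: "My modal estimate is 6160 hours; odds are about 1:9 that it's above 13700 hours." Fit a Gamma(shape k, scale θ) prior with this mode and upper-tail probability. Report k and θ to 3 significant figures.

k ≈ 4.01, θ ≈ 2050

Gamma(k,θ) with k>1 has mode (k−1)θ, so θ = 6160/(k−1).
Need P(X < 13700) = 0.9 with θ tied to k this way. Start at k = 2, θ = 6160: P(X<13700) ≈ 0.651.
Too low — raise k to concentrate. Iterating converges to k ≈ 4.01.
Then θ = 6160/(4.01−1) ≈ 2050.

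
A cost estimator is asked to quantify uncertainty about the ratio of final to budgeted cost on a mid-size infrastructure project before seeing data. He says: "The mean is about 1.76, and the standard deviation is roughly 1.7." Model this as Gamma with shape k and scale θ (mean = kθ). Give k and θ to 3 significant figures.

k ≈ 1.07, θ ≈ 1.64

For Gamma(k, scale θ): mean = kθ, variance = kθ², so CV = 1/√k.
CV = SD/mean = 1.7/1.76 = 0.9659, hence k = 1/CV² = 1.07.
Then θ = mean/k = 1.76/1.07 = 1.64.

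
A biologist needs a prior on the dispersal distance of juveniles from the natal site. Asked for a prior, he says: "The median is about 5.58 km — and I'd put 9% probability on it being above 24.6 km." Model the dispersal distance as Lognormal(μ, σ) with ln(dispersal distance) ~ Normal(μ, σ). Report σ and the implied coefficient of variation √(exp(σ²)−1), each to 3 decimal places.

If T ~ Lognormal(μ,σ) then ln T ~ Normal(μ,σ), so the p-quantile of ln T is μ + z_p·σ.
ln(5.58) = 1.719 and ln(24.6) = 3.203; z_{0.5} = 0, z_{0.91} = 1.341.
σ = (3.203 − 1.719)/(1.341 − (0)) = 1.107.
μ = 1.719 − (0)·1.107 = 1.719.
CV = √(exp(σ²)−1) = √(exp(1.2244)−1) = 1.550.

σ ≈ 1.107, CV ≈ 1.550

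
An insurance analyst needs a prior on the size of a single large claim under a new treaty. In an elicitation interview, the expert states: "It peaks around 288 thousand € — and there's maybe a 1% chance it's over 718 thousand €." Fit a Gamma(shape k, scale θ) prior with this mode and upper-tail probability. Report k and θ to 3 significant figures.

k ≈ 6.63, θ ≈ 51.2

Gamma(k,θ) with k>1 has mode (k−1)θ, so θ = 288/(k−1).
Need P(X < 718) = 0.99 with θ tied to k this way. Start at k = 2, θ = 288: P(X<718) ≈ 0.711.
Too low — raise k to concentrate. Iterating converges to k ≈ 6.63.
Then θ = 288/(6.63−1) ≈ 51.2.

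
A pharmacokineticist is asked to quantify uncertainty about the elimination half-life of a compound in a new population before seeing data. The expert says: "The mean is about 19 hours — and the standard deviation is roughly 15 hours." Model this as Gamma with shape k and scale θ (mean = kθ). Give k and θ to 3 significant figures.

k ≈ 1.6, θ ≈ 11.8

For Gamma(k, scale θ): mean = kθ, variance = kθ², so CV = 1/√k.
CV = SD/mean = 15/19 = 0.7895, hence k = 1/CV² = 1.6.
Then θ = mean/k = 19/1.6 = 11.8.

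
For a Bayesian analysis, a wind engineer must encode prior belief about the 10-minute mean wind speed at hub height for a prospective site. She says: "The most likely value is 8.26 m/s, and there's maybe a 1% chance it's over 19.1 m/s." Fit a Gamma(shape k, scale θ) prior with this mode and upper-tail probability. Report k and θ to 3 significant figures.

Gamma(k,θ) with k>1 has mode (k−1)θ, so θ = 8.26/(k−1).
Need P(X < 19.1) = 0.99 with θ tied to k this way. Start at k = 2, θ = 8.26: P(X<19.1) ≈ 0.672.
Too low — raise k to concentrate. Iterating converges to k ≈ 7.79.
Then θ = 8.26/(7.79−1) ≈ 1.22.

k ≈ 7.79, θ ≈ 1.22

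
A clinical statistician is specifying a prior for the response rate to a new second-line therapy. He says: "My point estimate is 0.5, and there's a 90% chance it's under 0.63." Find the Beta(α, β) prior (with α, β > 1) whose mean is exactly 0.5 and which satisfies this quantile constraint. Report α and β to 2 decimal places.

With mean 0.5 fixed, write α = 0.5s, β = 0.5s where s = α+β.
Need P(θ < 0.63) = 0.9 under Beta(0.5s, 0.5s). Normal approximation: (q−m)/√(m(1−m)/s) ≈ z_{0.9} = 1.28, so s ≈ 0.5·0.5·(1.28)²/(0.63−0.5)² = 24.3.
At s = 24.3: P(θ<0.63) ≈ 0.902. Adjusting to match 0.9 gives s ≈ 23.96.
So α = 0.5·23.96 ≈ 11.98, β = 0.5·23.96 ≈ 11.98.

α ≈ 11.98, β ≈ 11.98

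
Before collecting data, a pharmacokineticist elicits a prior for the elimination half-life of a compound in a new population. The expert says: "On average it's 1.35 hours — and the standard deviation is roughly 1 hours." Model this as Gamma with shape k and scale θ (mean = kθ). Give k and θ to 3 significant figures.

For Gamma(k, scale θ): mean = kθ, variance = kθ², so CV = 1/√k.
CV = SD/mean = 1/1.35 = 0.7407, hence k = 1/CV² = 1.82.
Then θ = mean/k = 1.35/1.82 = 0.741.

k ≈ 1.82, θ ≈ 0.741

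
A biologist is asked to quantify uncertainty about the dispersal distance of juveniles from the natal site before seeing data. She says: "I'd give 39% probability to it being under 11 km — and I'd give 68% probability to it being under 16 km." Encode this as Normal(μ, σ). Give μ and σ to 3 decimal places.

μ = 12.870, σ = 6.693

For Normal(μ,σ), the p-quantile is μ + z_p·σ. Here z_{0.39} = -0.2793, z_{0.68} = 0.4677.
So 11 = μ − 0.2793σ and 16 = μ + 0.4677σ.
Subtracting: σ = (16 − 11)/(0.4677 − (-0.2793)) = 6.693.
Then μ = 11 − (-0.2793)·6.693 = 12.870.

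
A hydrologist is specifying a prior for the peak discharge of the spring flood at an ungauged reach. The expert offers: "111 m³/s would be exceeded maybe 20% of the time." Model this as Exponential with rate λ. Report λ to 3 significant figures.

λ ≈ 0.0145

P(T > 111.0) = e^(−λ·111.0) = 0.2, so λ = −ln(0.2)/111.0 = 0.0145.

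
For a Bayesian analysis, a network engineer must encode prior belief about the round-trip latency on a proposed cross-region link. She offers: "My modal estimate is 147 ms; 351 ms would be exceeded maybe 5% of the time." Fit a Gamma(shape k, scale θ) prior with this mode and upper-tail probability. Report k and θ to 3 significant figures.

Gamma(k,θ) with k>1 has mode (k−1)θ, so θ = 147/(k−1).
Need P(X < 351) = 0.95 with θ tied to k this way. Start at k = 2, θ = 147: P(X<351) ≈ 0.689.
Too low — raise k to concentrate. Iterating converges to k ≈ 4.6.
Then θ = 147/(4.6−1) ≈ 40.8.

k ≈ 4.6, θ ≈ 40.8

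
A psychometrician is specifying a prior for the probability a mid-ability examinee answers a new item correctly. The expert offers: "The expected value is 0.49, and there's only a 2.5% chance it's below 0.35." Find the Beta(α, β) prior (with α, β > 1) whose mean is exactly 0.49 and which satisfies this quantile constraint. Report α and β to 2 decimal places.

With mean 0.49 fixed, write α = 0.49s, β = 0.51s where s = α+β.
Need P(θ < 0.35) = 0.025 under Beta(0.49s, 0.51s). Normal approximation: (q−m)/√(m(1−m)/s) ≈ z_{0.025} = -1.96, so s ≈ 0.49·0.51·(-1.96)²/(0.35−0.49)² = 49.0.
At s = 49.0: P(θ<0.35) ≈ 0.023. Adjusting to match 0.025 gives s ≈ 47.25.
So α = 0.49·47.25 ≈ 23.15, β = 0.51·47.25 ≈ 24.10.

α ≈ 23.15, β ≈ 24.10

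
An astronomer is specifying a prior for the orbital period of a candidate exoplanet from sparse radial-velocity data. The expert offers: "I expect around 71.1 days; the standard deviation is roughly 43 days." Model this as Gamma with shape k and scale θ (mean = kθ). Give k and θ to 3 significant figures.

k ≈ 2.73, θ ≈ 26

For Gamma(k, scale θ): mean = kθ, variance = kθ², so CV = 1/√k.
CV = SD/mean = 43/71.1 = 0.6048, hence k = 1/CV² = 2.73.
Then θ = mean/k = 71.1/2.73 = 26.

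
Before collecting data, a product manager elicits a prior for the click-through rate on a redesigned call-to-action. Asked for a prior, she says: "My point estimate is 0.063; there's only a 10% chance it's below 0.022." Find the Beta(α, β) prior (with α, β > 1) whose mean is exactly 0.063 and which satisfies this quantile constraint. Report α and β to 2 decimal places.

α ≈ 2.66, β ≈ 39.59

With mean 0.063 fixed, write α = 0.063s, β = 0.937s where s = α+β.
Need P(θ < 0.022) = 0.1 under Beta(0.063s, 0.937s). Normal approximation: (q−m)/√(m(1−m)/s) ≈ z_{0.1} = -1.28, so s ≈ 0.063·0.937·(-1.28)²/(0.022−0.063)² = 57.7.
At s = 57.7: P(θ<0.022) ≈ 0.059. Adjusting to match 0.1 gives s ≈ 42.25.
So α = 0.063·42.25 ≈ 2.66, β = 0.937·42.25 ≈ 39.59.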